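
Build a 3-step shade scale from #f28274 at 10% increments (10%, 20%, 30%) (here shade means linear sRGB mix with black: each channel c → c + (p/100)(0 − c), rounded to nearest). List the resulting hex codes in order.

#f28274 is rgb(242, 130, 116).
10%: (242 − 24.2 = 217.8→218, 130 − 13 = 117→117, 116 − 11.6 = 104.4→104) → #da7568
20%: (242 − 48.4 = 193.6→194, 130 − 26 = 104→104, 116 − 23.2 = 92.8→93) → #c2685d
30%: (242 − 72.6 = 169.4→169, 130 − 39 = 91→91, 116 − 34.8 = 81.2→81) → #a95b51

#da7568, #c2685d, #a95b51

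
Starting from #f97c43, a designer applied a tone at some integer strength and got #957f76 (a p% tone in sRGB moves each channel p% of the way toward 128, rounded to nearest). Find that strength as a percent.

83%

#f97c43 is rgb(249, 124, 67); #957f76 is rgb(149, 127, 118).
On the R channel (widest range): 149 ≈ 249 + (p/100)(128 − 249), so p ≈ 100×(149 − 249)/(128 − 249) = -10000/-121 = 82.64.
p = 83 reproduces all three channels after rounding.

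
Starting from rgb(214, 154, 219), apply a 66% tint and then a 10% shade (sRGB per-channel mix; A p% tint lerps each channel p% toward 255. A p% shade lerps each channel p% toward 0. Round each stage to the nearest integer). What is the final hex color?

Per channel, c → c + 0.66(255 − c):
  R: 214 + 27.06 = 241.06 → 241
  G: 154 + 66.66 = 220.66 → 221
  B: 219 + 0.66×(255−219) = 219 + 23.76 = 242.76 → 243
After the tint: rgb(241, 221, 243) = #F1DDF3.
Lerp each channel 10% toward 0:
  R: 241 − 24.1 = 216.9 → 217
  G: 221 + 0.1×(0−221) = 221 − 22.1 = 198.9 → 199
  B: 243 − 24.3 = 218.7 → 219
rgb(217, 199, 219) = #D9C7DB.

#D9C7DB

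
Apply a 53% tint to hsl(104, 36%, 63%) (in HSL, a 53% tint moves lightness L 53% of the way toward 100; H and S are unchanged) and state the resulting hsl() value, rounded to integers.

hsl(104, 36%, 83%)

L moves 53% from 63 toward 100: 63 + 19.61 = 82.61 → 83.
H and S are unchanged.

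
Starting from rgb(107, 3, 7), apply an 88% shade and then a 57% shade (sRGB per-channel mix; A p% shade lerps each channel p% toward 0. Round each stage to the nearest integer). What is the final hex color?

Lerp each channel 88% toward 0:
  R: 107 − 94.16 = 12.84 → 13
  G: 3 + 0.88×(0−3) = 3 − 2.64 = 0.36 → 0
  B: 7 − 6.16 = 0.84 → 1
After the shade: rgb(13, 0, 1) = #0D0001.
Per channel, c → c + 0.57(0 − c):
  R: 13 + 0.57×(0−13) = 13 − 7.41 = 5.59 → 6
  G: 0 + 0.57×(0−0) = 0 + 0 = 0 → 0
  B: 1 + 0.57×(0−1) = 1 − 0.57 = 0.43 → 0
rgb(6, 0, 0) = #060000.

#060000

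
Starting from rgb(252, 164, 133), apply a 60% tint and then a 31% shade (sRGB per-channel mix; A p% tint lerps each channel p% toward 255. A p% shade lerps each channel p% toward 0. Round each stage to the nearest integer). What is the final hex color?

#AF978E

Per channel, c → c + 0.6(255 − c):
  R: 252 + 0.6×(255−252) = 252 + 1.8 = 253.8 → 254
  G: 164 + 54.6 = 218.6 → 219
  B: 133 + 0.6×(255−133) = 133 + 73.2 = 206.2 → 206
After the tint: rgb(254, 219, 206) = #FEDBCE.
Lerp each channel 31% toward 0:
  R: 254 + 0.31×(0−254) = 254 − 78.74 = 175.26 → 175
  G: 219 − 67.89 = 151.11 → 151
  B: 206 + 0.31×(0−206) = 206 − 63.86 = 142.14 → 142
rgb(175, 151, 142) = #AF978E.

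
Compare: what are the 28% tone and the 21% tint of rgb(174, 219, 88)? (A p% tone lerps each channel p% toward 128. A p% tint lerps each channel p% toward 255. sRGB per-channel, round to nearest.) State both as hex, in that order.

#A1C263, #BFE37B

28% tone:
  R: 174 + 0.28×(128−174) = 174 − 12.88 = 161.12 → 161
  G: 219 + 0.28×(128−219) = 219 − 25.48 = 193.52 → 194
  B: 88 + 0.28×(128−88) = 88 + 11.2 = 99.2 → 99
  → #A1C263
21% tint:
  R: 174 + 0.21×(255−174) = 174 + 17.01 = 191.01 → 191
  G: 219 + 0.21×(255−219) = 219 + 7.56 = 226.56 → 227
  B: 88 + 0.21×(255−88) = 88 + 35.07 = 123.07 → 123
  → #BFE37B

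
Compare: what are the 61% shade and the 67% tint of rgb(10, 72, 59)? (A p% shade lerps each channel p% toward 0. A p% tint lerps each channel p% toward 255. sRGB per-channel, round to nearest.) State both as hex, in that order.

61% shade:
  R: 10 + 0.61×(0−10) = 10 − 6.1 = 3.9 → 4
  G: 72 + 0.61×(0−72) = 72 − 43.92 = 28.08 → 28
  B: 59 + 0.61×(0−59) = 59 − 35.99 = 23.01 → 23
  → #041C17
67% tint:
  R: 10 + 0.67×(255−10) = 10 + 164.15 = 174.15 → 174
  G: 72 + 0.67×(255−72) = 72 + 122.61 = 194.61 → 195
  B: 59 + 131.32 = 190.32 → 190
  → #AEC3BE

#041C17, #AEC3BE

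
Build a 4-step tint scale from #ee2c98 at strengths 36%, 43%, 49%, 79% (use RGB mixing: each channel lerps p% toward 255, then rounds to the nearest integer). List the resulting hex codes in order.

#ee2c98 is rgb(238, 44, 152).
36%: (238 + 6.12 = 244.12→244, 44 + 75.96 = 119.96→120, 152 + 37.08 = 189.08→189) → #f478bd
43%: (238 + 7.31 = 245.31→245, 44 + 90.73 = 134.73→135, 152 + 44.29 = 196.29→196) → #f587c4
49%: (238 + 8.33 = 246.33→246, 44 + 103.39 = 147.39→147, 152 + 50.47 = 202.47→202) → #f693ca
79%: (238 + 13.43 = 251.43→251, 44 + 166.69 = 210.69→211, 152 + 81.37 = 233.37→233) → #fbd3e9

#f478bd, #f587c4, #f693ca, #fbd3e9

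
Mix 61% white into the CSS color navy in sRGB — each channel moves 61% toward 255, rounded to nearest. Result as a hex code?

#9C9CCD

CSS navy is rgb(0, 0, 128).
Lerp each channel 61% toward 255:
  R: 0 + 155.55 = 155.55 → 156
  G: 0 + 155.55 = 155.55 → 156
  B: 128 + 0.61×(255−128) = 128 + 77.47 = 205.47 → 205
rgb(156, 156, 205) = #9C9CCD.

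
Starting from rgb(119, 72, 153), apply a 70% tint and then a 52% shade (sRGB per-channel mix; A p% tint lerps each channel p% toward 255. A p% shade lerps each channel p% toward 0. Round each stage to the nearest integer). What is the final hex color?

#67606C

Lerp each channel 70% toward 255:
  R: 119 + 0.7×(255−119) = 119 + 95.2 = 214.2 → 214
  G: 72 + 0.7×(255−72) = 72 + 128.1 = 200.1 → 200
  B: 153 + 71.4 = 224.4 → 224
After the tint: rgb(214, 200, 224) = #D6C8E0.
A 52% shade moves each channel 52% toward 0:
  R: 214 − 111.28 = 102.72 → 103
  G: 200 + 0.52×(0−200) = 200 − 104 = 96 → 96
  B: 224 + 0.52×(0−224) = 224 − 116.48 = 107.52 → 108
rgb(103, 96, 108) = #67606C.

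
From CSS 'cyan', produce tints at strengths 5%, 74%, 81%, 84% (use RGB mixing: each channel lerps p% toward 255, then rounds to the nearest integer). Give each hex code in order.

CSS cyan is rgb(0, 255, 255).
5%: (0 + 12.75 = 12.75→13, 255→255, 255→255) → #0DFFFF
74%: (0 + 188.7 = 188.7→189, 255→255, 255→255) → #BDFFFF
81%: (0 + 206.55 = 206.55→207, 255→255, 255→255) → #CFFFFF
84%: (0 + 214.2 = 214.2→214, 255→255, 255→255) → #D6FFFF

#0DFFFF, #BDFFFF, #CFFFFF, #D6FFFF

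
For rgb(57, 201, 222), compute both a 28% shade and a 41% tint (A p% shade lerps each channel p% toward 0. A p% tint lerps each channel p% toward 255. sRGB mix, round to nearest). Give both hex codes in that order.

28% shade:
  R: 57 − 15.96 = 41.04 → 41
  G: 201 + 0.28×(0−201) = 201 − 56.28 = 144.72 → 145
  B: 222 + 0.28×(0−222) = 222 − 62.16 = 159.84 → 160
  → #2991a0
41% tint:
  R: 57 + 0.41×(255−57) = 57 + 81.18 = 138.18 → 138
  G: 201 + 22.14 = 223.14 → 223
  B: 222 + 0.41×(255−222) = 222 + 13.53 = 235.53 → 236
  → #8adfec

#2991a0, #8adfec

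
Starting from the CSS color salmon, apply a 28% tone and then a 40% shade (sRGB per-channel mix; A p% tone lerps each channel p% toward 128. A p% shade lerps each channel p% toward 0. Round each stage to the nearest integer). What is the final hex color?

CSS salmon is rgb(250, 128, 114).
A 28% tone moves each channel 28% toward 128:
  R: 250 + 0.28×(128−250) = 250 − 34.16 = 215.84 → 216
  G: 128 + 0.28×(128−128) = 128 + 0 = 128 → 128
  B: 114 + 3.92 = 117.92 → 118
After the tone: rgb(216, 128, 118) = #D88076.
Per channel, c → c + 0.4(0 − c):
  R: 216 − 86.4 = 129.6 → 130
  G: 128 + 0.4×(0−128) = 128 − 51.2 = 76.8 → 77
  B: 118 + 0.4×(0−118) = 118 − 47.2 = 70.8 → 71
rgb(130, 77, 71) = #824D47.

#824D47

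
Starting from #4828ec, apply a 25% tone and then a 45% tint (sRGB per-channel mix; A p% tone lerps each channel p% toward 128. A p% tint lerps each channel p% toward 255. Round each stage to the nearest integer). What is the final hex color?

#4828ec is rgb(72, 40, 236).
Per channel, c → c + 0.25(128 − c):
  R: 72 + 0.25×(128−72) = 72 + 14 = 86 → 86
  G: 40 + 22 = 62 → 62
  B: 236 + 0.25×(128−236) = 236 − 27 = 209 → 209
After the tone: rgb(86, 62, 209) = #563ed1.
A 45% tint moves each channel 45% toward 255:
  R: 86 + 0.45×(255−86) = 86 + 76.05 = 162.05 → 162
  G: 62 + 86.85 = 148.85 → 149
  B: 209 + 20.7 = 229.7 → 230
rgb(162, 149, 230) = #a295e6.

#a295e6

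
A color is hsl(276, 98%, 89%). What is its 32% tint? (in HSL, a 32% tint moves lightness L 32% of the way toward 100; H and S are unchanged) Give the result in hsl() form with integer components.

hsl(276, 98%, 93%)

L moves 32% from 89 toward 100: 89 + 3.52 = 92.52 → 93.
H and S are unchanged.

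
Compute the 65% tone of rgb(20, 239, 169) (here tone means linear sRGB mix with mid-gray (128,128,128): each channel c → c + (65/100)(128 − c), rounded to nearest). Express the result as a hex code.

Per channel, c → c + 0.65(128 − c):
  R: 20 + 0.65×(128−20) = 20 + 70.2 = 90.2 → 90
  G: 239 + 0.65×(128−239) = 239 − 72.15 = 166.85 → 167
  B: 169 − 26.65 = 142.35 → 142
rgb(90, 167, 142) = #5AA78E.

#5AA78E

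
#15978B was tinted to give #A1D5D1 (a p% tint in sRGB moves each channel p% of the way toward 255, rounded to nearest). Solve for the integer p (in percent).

#15978B is rgb(21, 151, 139); #A1D5D1 is rgb(161, 213, 209).
On the R channel (widest range): 161 ≈ 21 + (p/100)(255 − 21), so p ≈ 100×(161 − 21)/(255 − 21) = 14000/234 = 59.83.
p = 60 reproduces all three channels after rounding.

60%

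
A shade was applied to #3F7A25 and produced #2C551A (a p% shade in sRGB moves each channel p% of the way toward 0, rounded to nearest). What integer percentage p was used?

30%

#3F7A25 is rgb(63, 122, 37); #2C551A is rgb(44, 85, 26).
On the G channel (widest range): 85 ≈ 122 + (p/100)(0 − 122), so p ≈ 100×(85 − 122)/(0 − 122) = -3700/-122 = 30.33.
p = 30 reproduces all three channels after rounding.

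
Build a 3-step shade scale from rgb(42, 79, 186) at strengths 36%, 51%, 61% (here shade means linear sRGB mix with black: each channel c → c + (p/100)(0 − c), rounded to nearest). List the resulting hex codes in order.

36%: (42 − 15.12 = 26.88→27, 79 − 28.44 = 50.56→51, 186 − 66.96 = 119.04→119) → #1B3377
51%: (42 − 21.42 = 20.58→21, 79 − 40.29 = 38.71→39, 186 − 94.86 = 91.14→91) → #15275B
61%: (42 − 25.62 = 16.38→16, 79 − 48.19 = 30.81→31, 186 − 113.46 = 72.54→73) → #101F49

#1B3377, #15275B, #101F49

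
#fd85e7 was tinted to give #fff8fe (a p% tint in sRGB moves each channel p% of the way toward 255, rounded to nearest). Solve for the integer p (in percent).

#fd85e7 is rgb(253, 133, 231); #fff8fe is rgb(255, 248, 254).
On the G channel (widest range): 248 ≈ 133 + (p/100)(255 − 133), so p ≈ 100×(248 − 133)/(255 − 133) = 11500/122 = 94.26.
p = 94 reproduces all three channels after rounding.

94%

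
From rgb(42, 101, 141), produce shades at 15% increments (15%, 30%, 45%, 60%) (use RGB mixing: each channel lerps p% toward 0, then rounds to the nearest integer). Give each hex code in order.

15%: (42 − 6.3 = 35.7→36, 101 − 15.15 = 85.85→86, 141 − 21.15 = 119.85→120) → #245678
30%: (42 − 12.6 = 29.4→29, 101 − 30.3 = 70.7→71, 141 − 42.3 = 98.7→99) → #1d4763
45%: (42 − 18.9 = 23.1→23, 101 − 45.45 = 55.55→56, 141 − 63.45 = 77.55→78) → #17384e
60%: (42 − 25.2 = 16.8→17, 101 − 60.6 = 40.4→40, 141 − 84.6 = 56.4→56) → #112838

#245678, #1d4763, #17384e, #112838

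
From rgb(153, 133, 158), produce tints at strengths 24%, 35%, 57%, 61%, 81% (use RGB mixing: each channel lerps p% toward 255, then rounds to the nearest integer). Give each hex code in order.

24%: (153 + 24.48 = 177.48→177, 133 + 29.28 = 162.28→162, 158 + 23.28 = 181.28→181) → #b1a2b5
35%: (153 + 35.7 = 188.7→189, 133 + 42.7 = 175.7→176, 158 + 33.95 = 191.95→192) → #bdb0c0
57%: (153 + 58.14 = 211.14→211, 133 + 69.54 = 202.54→203, 158 + 55.29 = 213.29→213) → #d3cbd5
61%: (153 + 62.22 = 215.22→215, 133 + 74.42 = 207.42→207, 158 + 59.17 = 217.17→217) → #d7cfd9
81%: (153 + 82.62 = 235.62→236, 133 + 98.82 = 231.82→232, 158 + 78.57 = 236.57→237) → #ece8ed

#b1a2b5, #bdb0c0, #d3cbd5, #d7cfd9, #ece8ed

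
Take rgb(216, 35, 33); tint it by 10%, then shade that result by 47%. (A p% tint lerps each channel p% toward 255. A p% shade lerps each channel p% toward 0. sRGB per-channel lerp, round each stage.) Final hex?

#751e1d

A 10% tint moves each channel 10% toward 255:
  R: 216 + 0.1×(255−216) = 216 + 3.9 = 219.9 → 220
  G: 35 + 0.1×(255−35) = 35 + 22 = 57 → 57
  B: 33 + 22.2 = 55.2 → 55
After the tint: rgb(220, 57, 55) = #dc3937.
Lerp each channel 47% toward 0:
  R: 220 − 103.4 = 116.6 → 117
  G: 57 + 0.47×(0−57) = 57 − 26.79 = 30.21 → 30
  B: 55 − 25.85 = 29.15 → 29
rgb(117, 30, 29) = #751e1d.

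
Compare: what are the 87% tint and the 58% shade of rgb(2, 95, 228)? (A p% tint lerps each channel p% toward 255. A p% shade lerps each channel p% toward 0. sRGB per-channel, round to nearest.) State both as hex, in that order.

87% tint:
  R: 2 + 220.11 = 222.11 → 222
  G: 95 + 0.87×(255−95) = 95 + 139.2 = 234.2 → 234
  B: 228 + 23.49 = 251.49 → 251
  → #DEEAFB
58% shade:
  R: 2 + 0.58×(0−2) = 2 − 1.16 = 0.84 → 1
  G: 95 + 0.58×(0−95) = 95 − 55.1 = 39.9 → 40
  B: 228 + 0.58×(0−228) = 228 − 132.24 = 95.76 → 96
  → #012860

#DEEAFB, #012860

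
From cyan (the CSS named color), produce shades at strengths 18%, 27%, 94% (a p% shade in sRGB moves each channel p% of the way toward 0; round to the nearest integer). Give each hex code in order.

#00D1D1, #00BABA, #000F0F

CSS cyan is rgb(0, 255, 255).
18%: (0→0, 255 − 45.9 = 209.1→209, 255 − 45.9 = 209.1→209) → #00D1D1
27%: (0→0, 255 − 68.85 = 186.15→186, 255 − 68.85 = 186.15→186) → #00BABA
94%: (0→0, 255 − 239.7 = 15.3→15, 255 − 239.7 = 15.3→15) → #000F0F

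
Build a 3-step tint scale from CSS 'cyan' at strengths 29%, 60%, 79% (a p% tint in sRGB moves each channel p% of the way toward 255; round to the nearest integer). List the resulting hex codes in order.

#4affff, #99ffff, #c9ffff

CSS cyan is rgb(0, 255, 255).
29%: (0 + 73.95 = 73.95→74, 255→255, 255→255) → #4affff
60%: (0 + 153 = 153→153, 255→255, 255→255) → #99ffff
79%: (0 + 201.45 = 201.45→201, 255→255, 255→255) → #c9ffff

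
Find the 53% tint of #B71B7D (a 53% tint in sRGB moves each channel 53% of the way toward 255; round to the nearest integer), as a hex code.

#B71B7D is rgb(183, 27, 125).
Lerp each channel 53% toward 255:
  R: 183 + 0.53×(255−183) = 183 + 38.16 = 221.16 → 221
  G: 27 + 0.53×(255−27) = 27 + 120.84 = 147.84 → 148
  B: 125 + 0.53×(255−125) = 125 + 68.9 = 193.9 → 194
rgb(221, 148, 194) = #DD94C2.

#DD94C2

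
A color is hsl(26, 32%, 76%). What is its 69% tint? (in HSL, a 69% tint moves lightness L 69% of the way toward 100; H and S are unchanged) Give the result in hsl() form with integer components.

hsl(26, 32%, 93%)

L moves 69% from 76 toward 100: 76 + 16.56 = 92.56 → 93.
H and S are unchanged.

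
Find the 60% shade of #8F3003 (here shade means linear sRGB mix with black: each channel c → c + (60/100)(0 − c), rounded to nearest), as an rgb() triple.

rgb(57, 19, 1)

#8F3003 is rgb(143, 48, 3).
Lerp each channel 60% toward 0:
  R: 143 + 0.6×(0−143) = 143 − 85.8 = 57.2 → 57
  G: 48 − 28.8 = 19.2 → 19
  B: 3 + 0.6×(0−3) = 3 − 1.8 = 1.2 → 1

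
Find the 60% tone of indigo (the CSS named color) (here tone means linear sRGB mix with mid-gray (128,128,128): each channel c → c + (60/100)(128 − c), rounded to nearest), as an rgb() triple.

rgb(107, 77, 129)

CSS indigo is rgb(75, 0, 130).
Lerp each channel 60% toward 128:
  R: 75 + 0.6×(128−75) = 75 + 31.8 = 106.8 → 107
  G: 0 + 76.8 = 76.8 → 77
  B: 130 + 0.6×(128−130) = 130 − 1.2 = 128.8 → 129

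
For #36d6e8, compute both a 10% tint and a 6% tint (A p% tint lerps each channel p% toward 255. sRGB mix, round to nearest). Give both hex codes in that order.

#36d6e8 is rgb(54, 214, 232).
10% tint:
  R: 54 + 0.1×(255−54) = 54 + 20.1 = 74.1 → 74
  G: 214 + 4.1 = 218.1 → 218
  B: 232 + 2.3 = 234.3 → 234
  → #4adaea
6% tint:
  R: 54 + 0.06×(255−54) = 54 + 12.06 = 66.06 → 66
  G: 214 + 0.06×(255−214) = 214 + 2.46 = 216.46 → 216
  B: 232 + 0.06×(255−232) = 232 + 1.38 = 233.38 → 233
  → #42d8e9

#4adaea, #42d8e9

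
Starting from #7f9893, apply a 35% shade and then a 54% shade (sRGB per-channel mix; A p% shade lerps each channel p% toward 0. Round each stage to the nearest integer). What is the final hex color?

#7f9893 is rgb(127, 152, 147).
A 35% shade moves each channel 35% toward 0:
  R: 127 − 44.45 = 82.55 → 83
  G: 152 + 0.35×(0−152) = 152 − 53.2 = 98.8 → 99
  B: 147 − 51.45 = 95.55 → 96
After the shade: rgb(83, 99, 96) = #536360.
Lerp each channel 54% toward 0:
  R: 83 − 44.82 = 38.18 → 38
  G: 99 − 53.46 = 45.54 → 46
  B: 96 − 51.84 = 44.16 → 44
rgb(38, 46, 44) = #262e2c.

#262e2c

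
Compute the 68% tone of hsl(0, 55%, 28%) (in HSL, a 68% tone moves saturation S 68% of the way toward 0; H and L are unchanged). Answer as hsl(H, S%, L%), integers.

S moves 68% from 55 toward 0: 55 − 37.4 = 17.6 → 18.
H and L are unchanged.

hsl(0, 18%, 28%)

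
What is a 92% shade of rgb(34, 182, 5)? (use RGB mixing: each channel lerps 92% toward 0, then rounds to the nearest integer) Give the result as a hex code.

A 92% shade moves each channel 92% toward 0:
  R: 34 − 31.28 = 2.72 → 3
  G: 182 − 167.44 = 14.56 → 15
  B: 5 − 4.6 = 0.4 → 0
rgb(3, 15, 0) = #030f00.

#030f00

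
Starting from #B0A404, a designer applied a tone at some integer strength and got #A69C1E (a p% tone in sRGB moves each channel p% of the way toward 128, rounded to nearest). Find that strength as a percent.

21%

#B0A404 is rgb(176, 164, 4); #A69C1E is rgb(166, 156, 30).
On the B channel (widest range): 30 ≈ 4 + (p/100)(128 − 4), so p ≈ 100×(30 − 4)/(128 − 4) = 2600/124 = 20.97.
p = 21 reproduces all three channels after rounding.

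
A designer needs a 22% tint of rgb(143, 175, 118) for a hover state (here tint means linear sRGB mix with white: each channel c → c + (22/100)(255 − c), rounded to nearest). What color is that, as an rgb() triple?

A 22% tint moves each channel 22% toward 255:
  R: 143 + 24.64 = 167.64 → 168
  G: 175 + 17.6 = 192.6 → 193
  B: 118 + 0.22×(255−118) = 118 + 30.14 = 148.14 → 148

rgb(168, 193, 148)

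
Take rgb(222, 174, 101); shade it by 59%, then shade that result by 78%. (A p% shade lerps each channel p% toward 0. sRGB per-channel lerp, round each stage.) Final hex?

A 59% shade moves each channel 59% toward 0:
  R: 222 − 130.98 = 91.02 → 91
  G: 174 − 102.66 = 71.34 → 71
  B: 101 + 0.59×(0−101) = 101 − 59.59 = 41.41 → 41
After the shade: rgb(91, 71, 41) = #5B4729.
A 78% shade moves each channel 78% toward 0:
  R: 91 − 70.98 = 20.02 → 20
  G: 71 + 0.78×(0−71) = 71 − 55.38 = 15.62 → 16
  B: 41 + 0.78×(0−41) = 41 − 31.98 = 9.02 → 9
rgb(20, 16, 9) = #141009.

#141009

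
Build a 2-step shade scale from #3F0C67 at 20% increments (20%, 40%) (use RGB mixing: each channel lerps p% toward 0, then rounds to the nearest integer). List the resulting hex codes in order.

#320A52, #26073E

#3F0C67 is rgb(63, 12, 103).
20%: (63 − 12.6 = 50.4→50, 12 − 2.4 = 9.6→10, 103 − 20.6 = 82.4→82) → #320A52
40%: (63 − 25.2 = 37.8→38, 12 − 4.8 = 7.2→7, 103 − 41.2 = 61.8→62) → #26073E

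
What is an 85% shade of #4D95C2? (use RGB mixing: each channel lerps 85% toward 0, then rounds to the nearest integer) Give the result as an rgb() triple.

#4D95C2 is rgb(77, 149, 194).
Lerp each channel 85% toward 0:
  R: 77 + 0.85×(0−77) = 77 − 65.45 = 11.55 → 12
  G: 149 − 126.65 = 22.35 → 22
  B: 194 − 164.9 = 29.1 → 29

rgb(12, 22, 29)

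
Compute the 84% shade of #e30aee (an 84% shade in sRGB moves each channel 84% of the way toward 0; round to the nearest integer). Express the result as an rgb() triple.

#e30aee is rgb(227, 10, 238).
An 84% shade moves each channel 84% toward 0:
  R: 227 + 0.84×(0−227) = 227 − 190.68 = 36.32 → 36
  G: 10 − 8.4 = 1.6 → 2
  B: 238 + 0.84×(0−238) = 238 − 199.92 = 38.08 → 38

rgb(36, 2, 38)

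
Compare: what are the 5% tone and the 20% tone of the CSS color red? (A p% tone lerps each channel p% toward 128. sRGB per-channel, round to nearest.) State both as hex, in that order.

#f90606, #e61a1a

CSS red is rgb(255, 0, 0).
5% tone:
  R: 255 − 6.35 = 248.65 → 249
  G: 0 + 6.4 = 6.4 → 6
  B: 0 + 6.4 = 6.4 → 6
  → #f90606
20% tone:
  R: 255 + 0.2×(128−255) = 255 − 25.4 = 229.6 → 230
  G: 0 + 25.6 = 25.6 → 26
  B: 0 + 0.2×(128−0) = 0 + 25.6 = 25.6 → 26
  → #e61a1a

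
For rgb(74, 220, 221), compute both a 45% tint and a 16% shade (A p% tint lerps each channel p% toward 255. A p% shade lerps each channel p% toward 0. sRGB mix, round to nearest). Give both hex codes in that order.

45% tint:
  R: 74 + 0.45×(255−74) = 74 + 81.45 = 155.45 → 155
  G: 220 + 15.75 = 235.75 → 236
  B: 221 + 0.45×(255−221) = 221 + 15.3 = 236.3 → 236
  → #9BECEC
16% shade:
  R: 74 + 0.16×(0−74) = 74 − 11.84 = 62.16 → 62
  G: 220 − 35.2 = 184.8 → 185
  B: 221 + 0.16×(0−221) = 221 − 35.36 = 185.64 → 186
  → #3EB9BA

#9BECEC, #3EB9BA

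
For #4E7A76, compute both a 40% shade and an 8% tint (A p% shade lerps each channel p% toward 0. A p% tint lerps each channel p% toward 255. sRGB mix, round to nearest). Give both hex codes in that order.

#4E7A76 is rgb(78, 122, 118).
40% shade:
  R: 78 + 0.4×(0−78) = 78 − 31.2 = 46.8 → 47
  G: 122 − 48.8 = 73.2 → 73
  B: 118 − 47.2 = 70.8 → 71
  → #2F4947
8% tint:
  R: 78 + 0.08×(255−78) = 78 + 14.16 = 92.16 → 92
  G: 122 + 0.08×(255−122) = 122 + 10.64 = 132.64 → 133
  B: 118 + 0.08×(255−118) = 118 + 10.96 = 128.96 → 129
  → #5C8581

#2F4947, #5C8581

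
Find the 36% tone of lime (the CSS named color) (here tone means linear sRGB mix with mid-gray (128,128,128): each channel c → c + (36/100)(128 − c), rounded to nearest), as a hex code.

#2ed12e

CSS lime is rgb(0, 255, 0).
A 36% tone moves each channel 36% toward 128:
  R: 0 + 0.36×(128−0) = 0 + 46.08 = 46.08 → 46
  G: 255 + 0.36×(128−255) = 255 − 45.72 = 209.28 → 209
  B: 0 + 0.36×(128−0) = 0 + 46.08 = 46.08 → 46
rgb(46, 209, 46) = #2ed12e.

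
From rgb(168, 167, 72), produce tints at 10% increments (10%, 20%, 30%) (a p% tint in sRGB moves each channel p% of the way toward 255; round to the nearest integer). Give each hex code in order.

10%: (168 + 8.7 = 176.7→177, 167 + 8.8 = 175.8→176, 72 + 18.3 = 90.3→90) → #B1B05A
20%: (168 + 17.4 = 185.4→185, 167 + 17.6 = 184.6→185, 72 + 36.6 = 108.6→109) → #B9B96D
30%: (168 + 26.1 = 194.1→194, 167 + 26.4 = 193.4→193, 72 + 54.9 = 126.9→127) → #C2C17F

#B1B05A, #B9B96D, #C2C17F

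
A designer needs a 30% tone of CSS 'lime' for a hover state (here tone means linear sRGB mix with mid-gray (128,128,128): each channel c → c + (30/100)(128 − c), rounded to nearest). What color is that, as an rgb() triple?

rgb(38, 217, 38)

CSS lime is rgb(0, 255, 0).
Lerp each channel 30% toward 128:
  R: 0 + 38.4 = 38.4 → 38
  G: 255 + 0.3×(128−255) = 255 − 38.1 = 216.9 → 217
  B: 0 + 0.3×(128−0) = 0 + 38.4 = 38.4 → 38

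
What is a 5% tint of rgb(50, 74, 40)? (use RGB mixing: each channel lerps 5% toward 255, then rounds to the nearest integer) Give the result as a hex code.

#3c5333

A 5% tint moves each channel 5% toward 255:
  R: 50 + 0.05×(255−50) = 50 + 10.25 = 60.25 → 60
  G: 74 + 9.05 = 83.05 → 83
  B: 40 + 0.05×(255−40) = 40 + 10.75 = 50.75 → 51
rgb(60, 83, 51) = #3c5333.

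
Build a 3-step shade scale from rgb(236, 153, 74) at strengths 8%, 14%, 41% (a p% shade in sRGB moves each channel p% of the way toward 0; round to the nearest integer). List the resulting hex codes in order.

8%: (236 − 18.88 = 217.12→217, 153 − 12.24 = 140.76→141, 74 − 5.92 = 68.08→68) → #d98d44
14%: (236 − 33.04 = 202.96→203, 153 − 21.42 = 131.58→132, 74 − 10.36 = 63.64→64) → #cb8440
41%: (236 − 96.76 = 139.24→139, 153 − 62.73 = 90.27→90, 74 − 30.34 = 43.66→44) → #8b5a2c

#d98d44, #cb8440, #8b5a2c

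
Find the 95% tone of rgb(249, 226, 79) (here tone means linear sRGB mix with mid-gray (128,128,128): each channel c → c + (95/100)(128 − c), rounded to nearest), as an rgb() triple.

rgb(134, 133, 126)

A 95% tone moves each channel 95% toward 128:
  R: 249 − 114.95 = 134.05 → 134
  G: 226 − 93.1 = 132.9 → 133
  B: 79 + 0.95×(128−79) = 79 + 46.55 = 125.55 → 126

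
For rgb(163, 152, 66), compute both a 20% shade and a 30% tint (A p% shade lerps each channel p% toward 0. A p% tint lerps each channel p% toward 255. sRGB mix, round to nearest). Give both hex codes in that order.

#827A35, #BFB77B

20% shade:
  R: 163 − 32.6 = 130.4 → 130
  G: 152 − 30.4 = 121.6 → 122
  B: 66 + 0.2×(0−66) = 66 − 13.2 = 52.8 → 53
  → #827A35
30% tint:
  R: 163 + 0.3×(255−163) = 163 + 27.6 = 190.6 → 191
  G: 152 + 30.9 = 182.9 → 183
  B: 66 + 0.3×(255−66) = 66 + 56.7 = 122.7 → 123
  → #BFB77B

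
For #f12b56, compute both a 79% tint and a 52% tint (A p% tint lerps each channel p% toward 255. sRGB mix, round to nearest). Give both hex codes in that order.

#fcd2dc, #f899ae

#f12b56 is rgb(241, 43, 86).
79% tint:
  R: 241 + 0.79×(255−241) = 241 + 11.06 = 252.06 → 252
  G: 43 + 0.79×(255−43) = 43 + 167.48 = 210.48 → 210
  B: 86 + 0.79×(255−86) = 86 + 133.51 = 219.51 → 220
  → #fcd2dc
52% tint:
  R: 241 + 0.52×(255−241) = 241 + 7.28 = 248.28 → 248
  G: 43 + 0.52×(255−43) = 43 + 110.24 = 153.24 → 153
  B: 86 + 87.88 = 173.88 → 174
  → #f899ae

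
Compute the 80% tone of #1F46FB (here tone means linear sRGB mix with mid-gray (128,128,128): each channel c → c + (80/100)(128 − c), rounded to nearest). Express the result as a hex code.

#6D7499

#1F46FB is rgb(31, 70, 251).
Per channel, c → c + 0.8(128 − c):
  R: 31 + 0.8×(128−31) = 31 + 77.6 = 108.6 → 109
  G: 70 + 46.4 = 116.4 → 116
  B: 251 + 0.8×(128−251) = 251 − 98.4 = 152.6 → 153
rgb(109, 116, 153) = #6D7499.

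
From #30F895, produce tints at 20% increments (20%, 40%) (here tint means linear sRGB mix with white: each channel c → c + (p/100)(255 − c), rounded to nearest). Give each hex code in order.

#59F9AA, #83FBBF

#30F895 is rgb(48, 248, 149).
20%: (48 + 41.4 = 89.4→89, 248 + 1.4 = 249.4→249, 149 + 21.2 = 170.2→170) → #59F9AA
40%: (48 + 82.8 = 130.8→131, 248 + 2.8 = 250.8→251, 149 + 42.4 = 191.4→191) → #83FBBF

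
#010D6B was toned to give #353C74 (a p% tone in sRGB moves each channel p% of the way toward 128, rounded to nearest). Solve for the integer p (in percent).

41%

#010D6B is rgb(1, 13, 107); #353C74 is rgb(53, 60, 116).
On the R channel (widest range): 53 ≈ 1 + (p/100)(128 − 1), so p ≈ 100×(53 − 1)/(128 − 1) = 5200/127 = 40.94.
p = 41 reproduces all three channels after rounding.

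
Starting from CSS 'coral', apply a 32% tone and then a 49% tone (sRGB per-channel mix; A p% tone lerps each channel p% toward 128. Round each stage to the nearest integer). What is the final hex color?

CSS coral is rgb(255, 127, 80).
Per channel, c → c + 0.32(128 − c):
  R: 255 − 40.64 = 214.36 → 214
  G: 127 + 0.32×(128−127) = 127 + 0.32 = 127.32 → 127
  B: 80 + 15.36 = 95.36 → 95
After the tone: rgb(214, 127, 95) = #d67f5f.
Lerp each channel 49% toward 128:
  R: 214 + 0.49×(128−214) = 214 − 42.14 = 171.86 → 172
  G: 127 + 0.49×(128−127) = 127 + 0.49 = 127.49 → 127
  B: 95 + 16.17 = 111.17 → 111
rgb(172, 127, 111) = #ac7f6f.

#ac7f6f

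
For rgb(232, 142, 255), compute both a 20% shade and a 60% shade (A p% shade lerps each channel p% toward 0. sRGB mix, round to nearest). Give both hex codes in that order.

20% shade:
  R: 232 + 0.2×(0−232) = 232 − 46.4 = 185.6 → 186
  G: 142 + 0.2×(0−142) = 142 − 28.4 = 113.6 → 114
  B: 255 + 0.2×(0−255) = 255 − 51 = 204 → 204
  → #BA72CC
60% shade:
  R: 232 + 0.6×(0−232) = 232 − 139.2 = 92.8 → 93
  G: 142 − 85.2 = 56.8 → 57
  B: 255 + 0.6×(0−255) = 255 − 153 = 102 → 102
  → #5D3966

#BA72CC, #5D3966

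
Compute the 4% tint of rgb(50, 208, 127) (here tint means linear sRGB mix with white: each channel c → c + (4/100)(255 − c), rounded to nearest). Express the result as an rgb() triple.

Lerp each channel 4% toward 255:
  R: 50 + 8.2 = 58.2 → 58
  G: 208 + 0.04×(255−208) = 208 + 1.88 = 209.88 → 210
  B: 127 + 5.12 = 132.12 → 132

rgb(58, 210, 132)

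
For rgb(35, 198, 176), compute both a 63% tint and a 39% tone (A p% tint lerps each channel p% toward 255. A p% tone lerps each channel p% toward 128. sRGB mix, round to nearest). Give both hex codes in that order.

#AEEAE2, #47AB9D

63% tint:
  R: 35 + 138.6 = 173.6 → 174
  G: 198 + 35.91 = 233.91 → 234
  B: 176 + 0.63×(255−176) = 176 + 49.77 = 225.77 → 226
  → #AEEAE2
39% tone:
  R: 35 + 36.27 = 71.27 → 71
  G: 198 − 27.3 = 170.7 → 171
  B: 176 + 0.39×(128−176) = 176 − 18.72 = 157.28 → 157
  → #47AB9D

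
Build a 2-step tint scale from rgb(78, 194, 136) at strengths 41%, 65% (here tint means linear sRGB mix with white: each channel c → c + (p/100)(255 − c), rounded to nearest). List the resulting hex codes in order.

41%: (78 + 72.57 = 150.57→151, 194 + 25.01 = 219.01→219, 136 + 48.79 = 184.79→185) → #97DBB9
65%: (78 + 115.05 = 193.05→193, 194 + 39.65 = 233.65→234, 136 + 77.35 = 213.35→213) → #C1EAD5

#97DBB9, #C1EAD5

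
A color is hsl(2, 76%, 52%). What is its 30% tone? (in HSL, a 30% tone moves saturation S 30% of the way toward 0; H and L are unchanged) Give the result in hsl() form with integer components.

hsl(2, 53%, 52%)

S moves 30% from 76 toward 0: 76 − 22.8 = 53.2 → 53.
H and L are unchanged.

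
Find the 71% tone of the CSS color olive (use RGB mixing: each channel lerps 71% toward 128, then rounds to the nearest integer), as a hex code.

CSS olive is rgb(128, 128, 0).
Per channel, c → c + 0.71(128 − c):
  R: 128 + 0.71×(128−128) = 128 + 0 = 128 → 128
  G: 128 + 0.71×(128−128) = 128 + 0 = 128 → 128
  B: 0 + 90.88 = 90.88 → 91
rgb(128, 128, 91) = #80805b.

#80805b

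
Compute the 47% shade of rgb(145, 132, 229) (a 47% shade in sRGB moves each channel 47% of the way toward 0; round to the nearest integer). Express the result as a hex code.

Per channel, c → c + 0.47(0 − c):
  R: 145 − 68.15 = 76.85 → 77
  G: 132 + 0.47×(0−132) = 132 − 62.04 = 69.96 → 70
  B: 229 + 0.47×(0−229) = 229 − 107.63 = 121.37 → 121
rgb(77, 70, 121) = #4d4679.

#4d4679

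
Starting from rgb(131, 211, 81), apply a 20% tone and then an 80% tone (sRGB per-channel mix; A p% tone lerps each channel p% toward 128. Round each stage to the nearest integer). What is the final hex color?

Per channel, c → c + 0.2(128 − c):
  R: 131 + 0.2×(128−131) = 131 − 0.6 = 130.4 → 130
  G: 211 + 0.2×(128−211) = 211 − 16.6 = 194.4 → 194
  B: 81 + 0.2×(128−81) = 81 + 9.4 = 90.4 → 90
After the tone: rgb(130, 194, 90) = #82c25a.
Per channel, c → c + 0.8(128 − c):
  R: 130 − 1.6 = 128.4 → 128
  G: 194 + 0.8×(128−194) = 194 − 52.8 = 141.2 → 141
  B: 90 + 0.8×(128−90) = 90 + 30.4 = 120.4 → 120
rgb(128, 141, 120) = #808d78.

#808d78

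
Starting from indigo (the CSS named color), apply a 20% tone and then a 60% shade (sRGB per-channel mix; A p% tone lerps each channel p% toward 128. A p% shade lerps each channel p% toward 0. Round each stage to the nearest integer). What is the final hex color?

CSS indigo is rgb(75, 0, 130).
Lerp each channel 20% toward 128:
  R: 75 + 0.2×(128−75) = 75 + 10.6 = 85.6 → 86
  G: 0 + 0.2×(128−0) = 0 + 25.6 = 25.6 → 26
  B: 130 + 0.2×(128−130) = 130 − 0.4 = 129.6 → 130
After the tone: rgb(86, 26, 130) = #561a82.
A 60% shade moves each channel 60% toward 0:
  R: 86 + 0.6×(0−86) = 86 − 51.6 = 34.4 → 34
  G: 26 + 0.6×(0−26) = 26 − 15.6 = 10.4 → 10
  B: 130 + 0.6×(0−130) = 130 − 78 = 52 → 52
rgb(34, 10, 52) = #220a34.

#220a34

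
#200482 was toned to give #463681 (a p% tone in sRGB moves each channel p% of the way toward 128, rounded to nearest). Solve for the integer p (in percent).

40%

#200482 is rgb(32, 4, 130); #463681 is rgb(70, 54, 129).
On the G channel (widest range): 54 ≈ 4 + (p/100)(128 − 4), so p ≈ 100×(54 − 4)/(128 − 4) = 5000/124 = 40.32.
p = 40 reproduces all three channels after rounding.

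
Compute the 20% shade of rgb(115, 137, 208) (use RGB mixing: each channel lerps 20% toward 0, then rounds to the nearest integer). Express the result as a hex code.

Per channel, c → c + 0.2(0 − c):
  R: 115 − 23 = 92 → 92
  G: 137 + 0.2×(0−137) = 137 − 27.4 = 109.6 → 110
  B: 208 − 41.6 = 166.4 → 166
rgb(92, 110, 166) = #5C6EA6.

#5C6EA6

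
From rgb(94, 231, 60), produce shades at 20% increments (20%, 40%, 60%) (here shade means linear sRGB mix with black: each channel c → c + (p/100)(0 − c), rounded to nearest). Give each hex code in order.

20%: (94 − 18.8 = 75.2→75, 231 − 46.2 = 184.8→185, 60 − 12 = 48→48) → #4bb930
40%: (94 − 37.6 = 56.4→56, 231 − 92.4 = 138.6→139, 60 − 24 = 36→36) → #388b24
60%: (94 − 56.4 = 37.6→38, 231 − 138.6 = 92.4→92, 60 − 36 = 24→24) → #265c18

#4bb930, #388b24, #265c18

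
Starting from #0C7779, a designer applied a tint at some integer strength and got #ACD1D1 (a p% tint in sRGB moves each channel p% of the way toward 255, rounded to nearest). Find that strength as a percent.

#0C7779 is rgb(12, 119, 121); #ACD1D1 is rgb(172, 209, 209).
On the R channel (widest range): 172 ≈ 12 + (p/100)(255 − 12), so p ≈ 100×(172 − 12)/(255 − 12) = 16000/243 = 65.84.
p = 66 reproduces all three channels after rounding.

66%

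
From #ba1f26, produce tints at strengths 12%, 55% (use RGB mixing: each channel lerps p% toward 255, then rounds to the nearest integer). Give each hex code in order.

#ba1f26 is rgb(186, 31, 38).
12%: (186 + 8.28 = 194.28→194, 31 + 26.88 = 57.88→58, 38 + 26.04 = 64.04→64) → #c23a40
55%: (186 + 37.95 = 223.95→224, 31 + 123.2 = 154.2→154, 38 + 119.35 = 157.35→157) → #e09a9d

#c23a40, #e09a9d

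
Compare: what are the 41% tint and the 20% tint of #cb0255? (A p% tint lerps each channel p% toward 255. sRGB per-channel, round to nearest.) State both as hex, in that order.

#e06a9b, #d53577

#cb0255 is rgb(203, 2, 85).
41% tint:
  R: 203 + 0.41×(255−203) = 203 + 21.32 = 224.32 → 224
  G: 2 + 0.41×(255−2) = 2 + 103.73 = 105.73 → 106
  B: 85 + 0.41×(255−85) = 85 + 69.7 = 154.7 → 155
  → #e06a9b
20% tint:
  R: 203 + 0.2×(255−203) = 203 + 10.4 = 213.4 → 213
  G: 2 + 50.6 = 52.6 → 53
  B: 85 + 0.2×(255−85) = 85 + 34 = 119 → 119
  → #d53577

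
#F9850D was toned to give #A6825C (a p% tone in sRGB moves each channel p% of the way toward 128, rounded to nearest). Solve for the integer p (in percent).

#F9850D is rgb(249, 133, 13); #A6825C is rgb(166, 130, 92).
On the R channel (widest range): 166 ≈ 249 + (p/100)(128 − 249), so p ≈ 100×(166 − 249)/(128 − 249) = -8300/-121 = 68.60.
p = 69 reproduces all three channels after rounding.

69%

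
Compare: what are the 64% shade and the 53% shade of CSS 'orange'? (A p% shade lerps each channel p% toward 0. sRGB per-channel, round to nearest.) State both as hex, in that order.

CSS orange is rgb(255, 165, 0).
64% shade:
  R: 255 + 0.64×(0−255) = 255 − 163.2 = 91.8 → 92
  G: 165 − 105.6 = 59.4 → 59
  B: 0 + 0 = 0 → 0
  → #5C3B00
53% shade:
  R: 255 − 135.15 = 119.85 → 120
  G: 165 + 0.53×(0−165) = 165 − 87.45 = 77.55 → 78
  B: 0 + 0.53×(0−0) = 0 + 0 = 0 → 0
  → #784E00

#5C3B00, #784E00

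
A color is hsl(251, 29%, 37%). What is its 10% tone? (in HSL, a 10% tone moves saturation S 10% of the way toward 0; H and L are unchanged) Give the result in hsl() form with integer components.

hsl(251, 26%, 37%)

S moves 10% from 29 toward 0: 29 − 2.9 = 26.1 → 26.
H and L are unchanged.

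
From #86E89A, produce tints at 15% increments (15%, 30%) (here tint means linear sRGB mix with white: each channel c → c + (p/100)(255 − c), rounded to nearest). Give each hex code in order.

#98EBA9, #AAEFB8

#86E89A is rgb(134, 232, 154).
15%: (134 + 18.15 = 152.15→152, 232 + 3.45 = 235.45→235, 154 + 15.15 = 169.15→169) → #98EBA9
30%: (134 + 36.3 = 170.3→170, 232 + 6.9 = 238.9→239, 154 + 30.3 = 184.3→184) → #AAEFB8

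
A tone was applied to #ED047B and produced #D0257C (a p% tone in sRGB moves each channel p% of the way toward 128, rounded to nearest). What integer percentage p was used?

27%

#ED047B is rgb(237, 4, 123); #D0257C is rgb(208, 37, 124).
On the G channel (widest range): 37 ≈ 4 + (p/100)(128 − 4), so p ≈ 100×(37 − 4)/(128 − 4) = 3300/124 = 26.61.
p = 27 reproduces all three channels after rounding.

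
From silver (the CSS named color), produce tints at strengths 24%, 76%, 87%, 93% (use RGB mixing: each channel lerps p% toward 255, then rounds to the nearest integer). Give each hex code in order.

CSS silver is rgb(192, 192, 192).
24%: (192 + 15.12 = 207.12→207, 192 + 15.12 = 207.12→207, 192 + 15.12 = 207.12→207) → #CFCFCF
76%: (192 + 47.88 = 239.88→240, 192 + 47.88 = 239.88→240, 192 + 47.88 = 239.88→240) → #F0F0F0
87%: (192 + 54.81 = 246.81→247, 192 + 54.81 = 246.81→247, 192 + 54.81 = 246.81→247) → #F7F7F7
93%: (192 + 58.59 = 250.59→251, 192 + 58.59 = 250.59→251, 192 + 58.59 = 250.59→251) → #FBFBFB

#CFCFCF, #F0F0F0, #F7F7F7, #FBFBFB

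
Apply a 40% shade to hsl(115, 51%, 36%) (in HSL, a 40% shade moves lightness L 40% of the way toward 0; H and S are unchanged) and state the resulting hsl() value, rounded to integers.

hsl(115, 51%, 22%)

L moves 40% from 36 toward 0: 36 − 14.4 = 21.6 → 22.
H and S are unchanged.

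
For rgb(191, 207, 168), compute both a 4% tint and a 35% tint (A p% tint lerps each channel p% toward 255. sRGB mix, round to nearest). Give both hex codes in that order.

#C2D1AB, #D5E0C6

4% tint:
  R: 191 + 2.56 = 193.56 → 194
  G: 207 + 1.92 = 208.92 → 209
  B: 168 + 3.48 = 171.48 → 171
  → #C2D1AB
35% tint:
  R: 191 + 0.35×(255−191) = 191 + 22.4 = 213.4 → 213
  G: 207 + 0.35×(255−207) = 207 + 16.8 = 223.8 → 224
  B: 168 + 0.35×(255−168) = 168 + 30.45 = 198.45 → 198
  → #D5E0C6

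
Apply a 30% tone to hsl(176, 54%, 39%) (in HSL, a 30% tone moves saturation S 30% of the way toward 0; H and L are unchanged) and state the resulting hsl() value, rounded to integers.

hsl(176, 38%, 39%)

S moves 30% from 54 toward 0: 54 − 16.2 = 37.8 → 38.
H and L are unchanged.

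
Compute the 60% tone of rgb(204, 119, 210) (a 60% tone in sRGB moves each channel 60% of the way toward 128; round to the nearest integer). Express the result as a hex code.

#9e7ca1

Per channel, c → c + 0.6(128 − c):
  R: 204 + 0.6×(128−204) = 204 − 45.6 = 158.4 → 158
  G: 119 + 0.6×(128−119) = 119 + 5.4 = 124.4 → 124
  B: 210 − 49.2 = 160.8 → 161
rgb(158, 124, 161) = #9e7ca1.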